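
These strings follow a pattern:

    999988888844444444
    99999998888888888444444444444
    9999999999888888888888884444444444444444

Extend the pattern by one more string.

Each string has the form 9^{3n-2} 8^{4n-2} 4^{4n}, where the shown terms are n = 2, 3, 4.
For the next term, n = 5, so the run lengths are 13, 18, 20.

999999999999988888888888888888844444444444444444444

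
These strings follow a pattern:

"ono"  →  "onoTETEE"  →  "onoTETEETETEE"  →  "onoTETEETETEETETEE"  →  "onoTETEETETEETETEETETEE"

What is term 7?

onoTETEETETEETETEETETEETETEETETEE

The strings grow by a fixed suffix TETEE each time.
From onoTETEETETEETETEETETEE, 2 further steps: onoTETEETETEETETEETETEE → onoTETEETETEETETEETETEETETEE → (answer).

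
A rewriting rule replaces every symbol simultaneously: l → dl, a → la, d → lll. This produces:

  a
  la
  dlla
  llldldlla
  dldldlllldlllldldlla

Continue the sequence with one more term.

Rewriting the 20 symbols of dldldlllldlllldldlla one by one yields lll dl lll dl lll dl dl dl dl lll dl dl dl dl lll dl lll dl dl la; concatenated:

llldlllldlllldldldldlllldldldldlllldlllldldlla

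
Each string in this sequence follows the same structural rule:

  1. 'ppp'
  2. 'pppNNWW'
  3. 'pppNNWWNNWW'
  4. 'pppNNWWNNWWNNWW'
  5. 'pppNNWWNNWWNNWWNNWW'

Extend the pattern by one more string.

Each term is the previous one with NNWW appended.
Applying this once more to pppNNWWNNWWNNWWNNWW:

pppNNWWNNWWNNWWNNWWNNWW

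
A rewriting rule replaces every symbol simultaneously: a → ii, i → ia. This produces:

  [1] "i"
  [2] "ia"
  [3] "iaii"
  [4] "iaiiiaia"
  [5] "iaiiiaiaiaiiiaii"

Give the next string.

iaiiiaiaiaiiiaiiiaiiiaiaiaiiiaia

Applying the rule to each of the 16 symbols of iaiiiaiaiaiiiaii gives the pieces ia ii ia ia ia ii ia ii ia ii ia ia ia ii ia ia, which concatenate to the answer.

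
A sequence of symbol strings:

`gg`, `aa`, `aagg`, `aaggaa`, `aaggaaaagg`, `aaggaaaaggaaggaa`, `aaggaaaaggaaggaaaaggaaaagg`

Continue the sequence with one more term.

aaggaaaaggaaggaaaaggaaaaggaaggaaaaggaaggaa

From term 3 onward, concatenate the last term with the second-to-last: aa·gg = aagg, aagg·aa = aaggaa, …
So term 8 is aaggaaaaggaaggaaaaggaaaagg·aaggaaaaggaaggaa.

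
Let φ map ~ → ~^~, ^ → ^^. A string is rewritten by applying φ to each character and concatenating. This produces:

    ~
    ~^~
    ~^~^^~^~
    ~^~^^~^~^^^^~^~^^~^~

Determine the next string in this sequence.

φ(~^~^^~^~^^^^~^~^^~^~) expands symbol-by-symbol to ~^~ ^^ ~^~ ^^ ^^ ~^~ ^^ ~^~ ^^ ^^ ^^ ^^ ~^~ ^^ ~^~ ^^ ^^ ~^~ ^^ ~^~; joining the 20 pieces gives the next term.

~^~^^~^~^^^^~^~^^~^~^^^^^^^^~^~^^~^~^^^^~^~^^~^~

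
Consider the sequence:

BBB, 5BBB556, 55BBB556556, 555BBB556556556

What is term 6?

55555BBB556556556556556

Each term wraps the previous one in 5 on the left and 556 on the right.
From 555BBB556556556, 2 further steps: 555BBB556556556 → 5555BBB556556556556 → (answer).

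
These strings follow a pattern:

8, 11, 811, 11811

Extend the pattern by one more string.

Each term (from the third on) is the two preceding terms concatenated in order: term 3 = 8·11 = 811.
The next term joins 811 and 11811.

81111811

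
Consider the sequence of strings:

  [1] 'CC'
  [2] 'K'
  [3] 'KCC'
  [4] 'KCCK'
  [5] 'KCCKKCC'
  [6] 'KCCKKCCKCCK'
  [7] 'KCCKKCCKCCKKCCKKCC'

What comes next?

From term 3 onward, concatenate the last term with the second-to-last: K·CC = KCC, KCC·K = KCCK, …
Continuing: KCCKKCCKCCKKCCKKCC · KCCKKCCKCCK gives term 8.

KCCKKCCKCCKKCCKKCCKCCKKCCKCCK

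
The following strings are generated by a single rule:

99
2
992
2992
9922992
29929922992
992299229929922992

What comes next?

29929922992992299229929922992

Each term (from the third on) is the two preceding terms concatenated in order: term 3 = 99·2 = 992.
So term 8 is 29929922992·992299229929922992.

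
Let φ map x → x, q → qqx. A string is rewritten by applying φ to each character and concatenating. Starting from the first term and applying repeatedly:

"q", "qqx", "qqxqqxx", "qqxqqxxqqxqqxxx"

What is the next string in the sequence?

qqxqqxxqqxqqxxxqqxqqxxqqxqqxxxx

Applying the rule to each of the 15 symbols of qqxqqxxqqxqqxxx gives the pieces qqx qqx x qqx qqx x x qqx qqx x qqx qqx x x x, which concatenate to the answer.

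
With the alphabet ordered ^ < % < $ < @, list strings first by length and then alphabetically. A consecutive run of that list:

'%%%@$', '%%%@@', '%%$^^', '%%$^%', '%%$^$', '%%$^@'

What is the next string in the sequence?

Treat %%$^@ as a base-4 numeral over the given alphabet and add one, carrying through any trailing @'s.

%%$%^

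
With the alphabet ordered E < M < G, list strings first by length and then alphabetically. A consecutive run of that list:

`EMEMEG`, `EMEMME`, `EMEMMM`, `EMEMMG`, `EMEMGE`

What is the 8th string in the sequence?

Continuing the enumeration 3 steps past EMEMGE: EMEMGE → EMEMGM → EMEMGG → (answer).

EMEGEE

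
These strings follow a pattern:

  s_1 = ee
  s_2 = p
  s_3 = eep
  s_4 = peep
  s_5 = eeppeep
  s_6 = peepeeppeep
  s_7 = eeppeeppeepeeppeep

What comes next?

This is a Fibonacci-style word recurrence s(k) = s(k−2)·s(k−1): e.g. ee·p = eep.
So term 8 is peepeeppeep·eeppeeppeepeeppeep.

peepeeppeepeeppeeppeepeeppeep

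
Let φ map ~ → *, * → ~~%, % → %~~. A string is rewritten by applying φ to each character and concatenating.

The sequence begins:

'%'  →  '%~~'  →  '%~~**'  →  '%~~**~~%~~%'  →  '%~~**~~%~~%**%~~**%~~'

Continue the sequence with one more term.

%~~**~~%~~%**%~~**%~~~~%~~%%~~**~~%~~%%~~**

Replace each of the 21 characters of %~~**~~%~~%**%~~**%~~ in place — %~~ * * ~~% ~~% * * %~~ * * %~~ ~~% ~~% %~~ * * ~~% ~~% %~~ * * — and concatenate.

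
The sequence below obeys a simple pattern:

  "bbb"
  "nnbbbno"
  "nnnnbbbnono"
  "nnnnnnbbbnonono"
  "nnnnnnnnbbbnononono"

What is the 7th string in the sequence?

s(k+1) = nn·s(k)·no, so each term gains nn as a prefix and no as a suffix.
From nnnnnnnnbbbnononono, 2 further steps: nnnnnnnnbbbnononono → nnnnnnnnnnbbbnonononono → (answer).

nnnnnnnnnnnnbbbnononononono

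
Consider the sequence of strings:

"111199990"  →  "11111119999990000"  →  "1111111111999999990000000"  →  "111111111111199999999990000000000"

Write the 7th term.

111111111111111111111199999999999999990000000000000000000

Reading off run lengths: 1 runs 4, 7, 10, 13; 9 runs 4, 6, 8, 10; 0 runs 1, 4, 7, 10 — each is linear in n (n = 1, 2, …).
At n = 7 the blocks have lengths 22, 16, 19.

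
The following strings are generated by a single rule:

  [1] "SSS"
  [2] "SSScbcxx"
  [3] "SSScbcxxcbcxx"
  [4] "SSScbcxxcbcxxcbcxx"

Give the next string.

Each term is the previous one with cbcxx appended.
So the next term is SSScbcxxcbcxxcbcxx·cbcxx.

SSScbcxxcbcxxcbcxxcbcxx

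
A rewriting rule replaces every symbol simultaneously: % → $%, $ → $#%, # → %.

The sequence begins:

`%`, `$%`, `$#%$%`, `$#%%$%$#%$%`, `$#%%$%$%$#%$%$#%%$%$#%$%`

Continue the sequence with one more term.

Applying the rule to each of the 24 symbols of $#%%$%$%$#%$%$#%%$%$#%$% gives the pieces $#% % $% $% $#% $% $#% $% $#% % $% $#% $% $#% % $% $% $#% $% $#% % $% $#% $%, which concatenate to the answer.

$#%%$%$%$#%$%$#%$%$#%%$%$#%$%$#%%$%$%$#%$%$#%%$%$#%$%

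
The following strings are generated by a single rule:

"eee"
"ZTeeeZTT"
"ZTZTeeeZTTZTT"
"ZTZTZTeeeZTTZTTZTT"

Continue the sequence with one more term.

s(k+1) = ZT·s(k)·ZTT, so each term gains ZT as a prefix and ZTT as a suffix.
Applying this once more to ZTZTZTeeeZTTZTTZTT:

ZTZTZTZTeeeZTTZTTZTTZTT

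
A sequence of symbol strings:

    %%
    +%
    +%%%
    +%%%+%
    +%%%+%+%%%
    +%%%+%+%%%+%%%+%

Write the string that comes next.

This is a Fibonacci-style word recurrence s(k) = s(k−1)·s(k−2): e.g. +%·%% = +%%%.
Continuing: +%%%+%+%%%+%%%+% · +%%%+%+%%% gives term 7.

+%%%+%+%%%+%%%+%+%%%+%+%%%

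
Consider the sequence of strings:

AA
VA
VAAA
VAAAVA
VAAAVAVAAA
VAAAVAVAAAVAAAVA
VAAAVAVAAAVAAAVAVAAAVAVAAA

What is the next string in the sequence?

VAAAVAVAAAVAAAVAVAAAVAVAAAVAAAVAVAAAVAAAVA

From term 3 onward, concatenate the last term with the second-to-last: VA·AA = VAAA, VAAA·VA = VAAAVA, …
The next term joins VAAAVAVAAAVAAAVAVAAAVAVAAA and VAAAVAVAAAVAAAVA.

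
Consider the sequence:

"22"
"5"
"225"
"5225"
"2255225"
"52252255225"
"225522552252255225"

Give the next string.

Each term (from the third on) is the two preceding terms concatenated in order: term 3 = 22·5 = 225.
So term 8 is 52252255225·225522552252255225.

52252255225225522552252255225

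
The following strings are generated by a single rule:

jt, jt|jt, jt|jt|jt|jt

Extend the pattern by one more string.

s(k+1) = s(k)·|·s(k) — each term doubles the last with '|' between the halves.
Doubling jt|jt|jt|jt with '|' between the halves:

jt|jt|jt|jt|jt|jt|jt|jt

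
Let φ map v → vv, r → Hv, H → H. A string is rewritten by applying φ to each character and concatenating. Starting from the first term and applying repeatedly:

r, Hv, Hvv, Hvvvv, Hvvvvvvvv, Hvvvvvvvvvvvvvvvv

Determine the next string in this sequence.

Hvvvvvvvvvvvvvvvvvvvvvvvvvvvvvvvv

φ(Hvvvvvvvvvvvvvvvv) expands symbol-by-symbol to H vv vv vv vv vv vv vv vv vv vv vv vv vv vv vv vv; joining the 17 pieces gives the next term.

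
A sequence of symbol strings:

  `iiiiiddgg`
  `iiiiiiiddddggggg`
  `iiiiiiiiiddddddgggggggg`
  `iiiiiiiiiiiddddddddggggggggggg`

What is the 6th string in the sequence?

Term n consists of 2n+3 i's, followed by 2n d's, followed by 3n-1 g's (n = 1, 2, …).
At n = 6 the blocks have lengths 15, 12, 17.

iiiiiiiiiiiiiiiddddddddddddggggggggggggggggg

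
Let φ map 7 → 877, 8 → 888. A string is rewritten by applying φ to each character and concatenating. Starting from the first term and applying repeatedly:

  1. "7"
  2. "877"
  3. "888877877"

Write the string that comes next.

Expanding 888877877: 8→888, 8→888, 8→888, 8→888, 7→877, 7→877, 8→888, 7→877, 7→877. Concatenated: 888 888 888 888 877 877 888 877 877.

888888888888877877888877877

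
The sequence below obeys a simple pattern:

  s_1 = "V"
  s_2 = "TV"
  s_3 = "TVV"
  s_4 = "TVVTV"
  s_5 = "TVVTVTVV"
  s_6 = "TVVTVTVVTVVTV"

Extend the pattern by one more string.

TVVTVTVVTVVTVTVVTVTVV

From term 3 onward, concatenate the last term with the second-to-last: TV·V = TVV, TVV·TV = TVVTV, …
Continuing: TVVTVTVVTVVTV · TVVTVTVV gives term 7.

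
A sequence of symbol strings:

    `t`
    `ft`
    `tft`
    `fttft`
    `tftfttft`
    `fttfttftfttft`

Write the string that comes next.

tftfttftfttfttftfttft

From term 3 onward, concatenate the second-to-last term with the last: t·ft = tft, ft·tft = fttft, …
Continuing: tftfttft · fttfttftfttft gives term 7.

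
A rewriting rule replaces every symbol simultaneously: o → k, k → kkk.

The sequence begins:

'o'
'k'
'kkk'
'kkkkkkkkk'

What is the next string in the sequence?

Expanding kkkkkkkkk: k→kkk, k→kkk, k→kkk, k→kkk, k→kkk, k→kkk, k→kkk, k→kkk, k→kkk. Concatenated: kkk kkk kkk kkk kkk kkk kkk kkk kkk.

kkkkkkkkkkkkkkkkkkkkkkkkkkk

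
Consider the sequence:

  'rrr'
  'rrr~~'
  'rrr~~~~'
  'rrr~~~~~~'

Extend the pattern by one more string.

Every step adds ~~ to the end: s(k+1) = s(k)·~~.
Applying this once more to rrr~~~~~~:

rrr~~~~~~~~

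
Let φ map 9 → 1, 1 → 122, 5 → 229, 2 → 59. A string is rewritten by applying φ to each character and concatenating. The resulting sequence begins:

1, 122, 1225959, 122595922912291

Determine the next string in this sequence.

Rewriting the 15 symbols of 122595922912291 one by one yields 122 59 59 229 1 229 1 59 59 1 122 59 59 1 122; concatenated:

1225959229122915959112259591122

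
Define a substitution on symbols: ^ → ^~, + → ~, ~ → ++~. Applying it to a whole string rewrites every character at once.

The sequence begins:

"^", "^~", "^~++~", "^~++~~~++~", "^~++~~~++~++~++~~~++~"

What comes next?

Rewriting the 21 symbols of ^~++~~~++~++~++~~~++~ one by one yields ^~ ++~ ~ ~ ++~ ++~ ++~ ~ ~ ++~ ~ ~ ++~ ~ ~ ++~ ++~ ++~ ~ ~ ++~; concatenated:

^~++~~~++~++~++~~~++~~~++~~~++~++~++~~~++~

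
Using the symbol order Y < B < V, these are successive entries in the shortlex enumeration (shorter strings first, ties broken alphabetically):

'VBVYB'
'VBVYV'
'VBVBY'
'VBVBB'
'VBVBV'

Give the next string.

Treat VBVBV as a base-3 numeral over the given alphabet and add one, carrying through any trailing V's.

VBVVY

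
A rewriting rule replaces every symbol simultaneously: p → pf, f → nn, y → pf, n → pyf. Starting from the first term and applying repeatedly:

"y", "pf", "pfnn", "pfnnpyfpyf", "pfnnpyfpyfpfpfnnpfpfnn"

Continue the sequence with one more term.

Rewriting the 22 symbols of pfnnpyfpyfpfpfnnpfpfnn one by one yields pf nn pyf pyf pf pf nn pf pf nn pf nn pf nn pyf pyf pf nn pf nn pyf pyf; concatenated:

pfnnpyfpyfpfpfnnpfpfnnpfnnpfnnpyfpyfpfnnpfnnpyfpyf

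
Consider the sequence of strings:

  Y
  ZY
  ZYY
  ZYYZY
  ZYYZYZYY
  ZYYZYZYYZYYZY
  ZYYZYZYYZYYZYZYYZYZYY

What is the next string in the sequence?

ZYYZYZYYZYYZYZYYZYZYYZYYZYZYYZYYZY

This is a Fibonacci-style word recurrence s(k) = s(k−1)·s(k−2): e.g. ZY·Y = ZYY.
So term 8 is ZYYZYZYYZYYZYZYYZYZYY·ZYYZYZYYZYYZY.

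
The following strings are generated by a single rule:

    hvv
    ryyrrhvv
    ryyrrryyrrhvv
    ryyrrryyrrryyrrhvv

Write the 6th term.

ryyrrryyrrryyrrryyrrryyrrhvv

The strings grow by a fixed prefix ryyrr each time.
From ryyrrryyrrryyrrhvv, 2 further steps: ryyrrryyrrryyrrhvv → ryyrrryyrrryyrrryyrrhvv → (answer).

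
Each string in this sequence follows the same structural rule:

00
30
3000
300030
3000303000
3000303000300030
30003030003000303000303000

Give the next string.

300030300030003030003030003000303000300030

This is a Fibonacci-style word recurrence s(k) = s(k−1)·s(k−2): e.g. 30·00 = 3000.
So term 8 is 30003030003000303000303000·3000303000300030.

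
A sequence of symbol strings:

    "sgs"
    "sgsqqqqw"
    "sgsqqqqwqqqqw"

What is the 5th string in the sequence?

The strings grow by a fixed suffix qqqqw each time.
From sgsqqqqwqqqqw, 2 further steps: sgsqqqqwqqqqw → sgsqqqqwqqqqwqqqqw → (answer).

sgsqqqqwqqqqwqqqqwqqqqw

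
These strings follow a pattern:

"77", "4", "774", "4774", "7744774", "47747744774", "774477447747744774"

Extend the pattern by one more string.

This is a Fibonacci-style word recurrence s(k) = s(k−2)·s(k−1): e.g. 77·4 = 774.
So term 8 is 47747744774·774477447747744774.

47747744774774477447747744774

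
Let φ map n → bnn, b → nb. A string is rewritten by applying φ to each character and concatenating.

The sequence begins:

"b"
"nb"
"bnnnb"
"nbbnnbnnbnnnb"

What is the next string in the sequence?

bnnnbnbbnnbnnnbbnnbnnnbbnnbnnbnnnb

Replace each of the 13 characters of nbbnnbnnbnnnb in place — bnn nb nb bnn bnn nb bnn bnn nb bnn bnn bnn nb — and concatenate.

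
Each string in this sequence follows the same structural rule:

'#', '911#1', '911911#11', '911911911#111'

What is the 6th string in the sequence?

s(k+1) = 911·s(k)·1, so each term gains 911 as a prefix and 1 as a suffix.
From 911911911#111, 2 further steps: 911911911#111 → 911911911911#1111 → (answer).

911911911911911#11111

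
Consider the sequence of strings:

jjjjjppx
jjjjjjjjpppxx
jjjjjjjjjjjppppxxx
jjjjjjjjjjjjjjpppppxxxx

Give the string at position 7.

Each string has the form j^{3n+2} p^{n+1} x^{n} (n = 1, 2, …).
Setting n = 7 gives 23, 8, 7 characters in each block.

jjjjjjjjjjjjjjjjjjjjjjjppppppppxxxxxxx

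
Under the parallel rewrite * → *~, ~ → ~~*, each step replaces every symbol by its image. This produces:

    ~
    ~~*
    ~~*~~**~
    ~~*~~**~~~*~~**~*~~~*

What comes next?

~~*~~**~~~*~~**~*~~~*~~*~~**~~~*~~**~*~~~**~~~*~~*~~**~

φ(~~*~~**~~~*~~**~*~~~*) expands symbol-by-symbol to ~~* ~~* *~ ~~* ~~* *~ *~ ~~* ~~* ~~* *~ ~~* ~~* *~ *~ ~~* *~ ~~* ~~* ~~* *~; joining the 21 pieces gives the next term.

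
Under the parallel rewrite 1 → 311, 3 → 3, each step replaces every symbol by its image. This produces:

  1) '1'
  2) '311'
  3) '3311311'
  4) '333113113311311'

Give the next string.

Rewriting the 15 symbols of 333113113311311 one by one yields 3 3 3 311 311 3 311 311 3 3 311 311 3 311 311; concatenated:

3333113113311311333113113311311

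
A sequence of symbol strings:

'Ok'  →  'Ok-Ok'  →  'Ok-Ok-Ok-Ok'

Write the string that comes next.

Each string is two copies of the previous one joined by '-'.
One more doubling of Ok-Ok-Ok-Ok gives the answer.

Ok-Ok-Ok-Ok-Ok-Ok-Ok-Ok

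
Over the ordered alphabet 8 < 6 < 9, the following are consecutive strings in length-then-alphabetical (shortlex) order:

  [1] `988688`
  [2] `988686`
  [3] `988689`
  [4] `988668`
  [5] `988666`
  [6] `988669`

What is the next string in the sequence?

Find the rightmost character of 988669 below 9, bump it to the next letter, and reset everything to its right to 8.

988698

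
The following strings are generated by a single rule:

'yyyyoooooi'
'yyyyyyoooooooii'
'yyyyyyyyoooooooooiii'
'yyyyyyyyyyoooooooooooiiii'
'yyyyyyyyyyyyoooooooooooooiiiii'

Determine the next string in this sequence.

yyyyyyyyyyyyyyoooooooooooooooiiiiii

Reading off run lengths: y runs 4, 6, 8, 10, 12; o runs 5, 7, 9, 11, 13; i runs 1, 2, 3, 4, 5 — each is linear in n, where the shown terms are n = 2, 3, 4, 5, 6.
Setting n = 7 gives 14, 15, 6 characters in each block.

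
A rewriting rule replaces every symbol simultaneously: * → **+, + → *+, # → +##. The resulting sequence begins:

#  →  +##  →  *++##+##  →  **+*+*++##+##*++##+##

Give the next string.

Rewriting the 21 symbols of **+*+*++##+##*++##+## one by one yields **+ **+ *+ **+ *+ **+ *+ *+ +## +## *+ +## +## **+ *+ *+ +## +## *+ +## +##; concatenated:

**+**+*+**+*+**+*+*++##+##*++##+##**+*+*++##+##*++##+##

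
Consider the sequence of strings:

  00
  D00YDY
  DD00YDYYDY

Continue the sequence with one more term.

Every step adds D to the front and YDY to the end of the previous string.
Applying this once more to DD00YDYYDY:

DDD00YDYYDYYDY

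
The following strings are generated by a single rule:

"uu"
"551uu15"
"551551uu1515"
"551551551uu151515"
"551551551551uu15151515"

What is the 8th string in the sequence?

551551551551551551551uu15151515151515

Every step adds 551 to the front and 15 to the end of the previous string.
From 551551551551uu15151515, 3 further steps: 551551551551uu15151515 → 551551551551551uu1515151515 → 551551551551551551uu151515151515 → (answer).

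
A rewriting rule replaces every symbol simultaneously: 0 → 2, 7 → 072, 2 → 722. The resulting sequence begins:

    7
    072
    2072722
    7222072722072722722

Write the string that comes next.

Rewriting the 19 symbols of 7222072722072722722 one by one yields 072 722 722 722 2 072 722 072 722 722 2 072 722 072 722 722 072 722 722; concatenated:

07272272272220727220727227222072722072722722072722722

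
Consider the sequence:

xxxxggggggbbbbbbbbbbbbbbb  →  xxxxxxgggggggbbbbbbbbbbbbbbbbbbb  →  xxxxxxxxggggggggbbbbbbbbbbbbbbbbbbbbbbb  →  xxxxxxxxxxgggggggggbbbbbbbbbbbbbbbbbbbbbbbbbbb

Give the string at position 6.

xxxxxxxxxxxxxxgggggggggggbbbbbbbbbbbbbbbbbbbbbbbbbbbbbbbbbbb

The n-th term is 2n-2 x's then n+3 g's then 4n+3 b's, where the shown terms are n = 3, 4, 5, 6.
For term 6, n = 8, so the run lengths are 14, 11, 35.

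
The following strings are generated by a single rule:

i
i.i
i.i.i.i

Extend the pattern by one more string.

s(k+1) = s(k)·.·s(k) — each term doubles the last with '.' between the halves.
So the next term is two copies of i.i.i.i with '.' between the halves.

i.i.i.i.i.i.i.i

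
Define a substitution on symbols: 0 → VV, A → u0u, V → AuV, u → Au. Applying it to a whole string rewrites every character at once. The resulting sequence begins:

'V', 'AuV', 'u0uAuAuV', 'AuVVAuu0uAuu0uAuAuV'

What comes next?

Rewriting the 19 symbols of AuVVAuu0uAuu0uAuAuV one by one yields u0u Au AuV AuV u0u Au Au VV Au u0u Au Au VV Au u0u Au u0u Au AuV; concatenated:

u0uAuAuVAuVu0uAuAuVVAuu0uAuAuVVAuu0uAuu0uAuAuV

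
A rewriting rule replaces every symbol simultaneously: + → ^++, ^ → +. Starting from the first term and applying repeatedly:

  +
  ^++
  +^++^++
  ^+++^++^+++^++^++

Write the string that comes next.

+^++^++^+++^++^+++^++^++^+++^++^+++^++^++

Applying the rule to each of the 17 symbols of ^+++^++^+++^++^++ gives the pieces + ^++ ^++ ^++ + ^++ ^++ + ^++ ^++ ^++ + ^++ ^++ + ^++ ^++, which concatenate to the answer.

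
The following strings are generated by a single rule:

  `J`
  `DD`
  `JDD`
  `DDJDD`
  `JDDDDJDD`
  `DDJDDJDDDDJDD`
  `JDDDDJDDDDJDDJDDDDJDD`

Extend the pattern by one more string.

DDJDDJDDDDJDDJDDDDJDDDDJDDJDDDDJDD

Each term (from the third on) is the two preceding terms concatenated in order: term 3 = J·DD = JDD.
So term 8 is DDJDDJDDDDJDD·JDDDDJDDDDJDDJDDDDJDD.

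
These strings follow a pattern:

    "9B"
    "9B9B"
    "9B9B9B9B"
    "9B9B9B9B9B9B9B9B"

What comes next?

s(k+1) = s(k)·s(k) — each term doubles the last.
Doubling 9B9B9B9B9B9B9B9B:

9B9B9B9B9B9B9B9B9B9B9B9B9B9B9B9B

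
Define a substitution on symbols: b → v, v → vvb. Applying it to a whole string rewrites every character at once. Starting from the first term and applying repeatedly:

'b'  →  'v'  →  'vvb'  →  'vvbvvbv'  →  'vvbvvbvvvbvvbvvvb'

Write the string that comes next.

vvbvvbvvvbvvbvvvbvvbvvbvvvbvvbvvvbvvbvvbv

Applying the rule to each of the 17 symbols of vvbvvbvvvbvvbvvvb gives the pieces vvb vvb v vvb vvb v vvb vvb vvb v vvb vvb v vvb vvb vvb v, which concatenate to the answer.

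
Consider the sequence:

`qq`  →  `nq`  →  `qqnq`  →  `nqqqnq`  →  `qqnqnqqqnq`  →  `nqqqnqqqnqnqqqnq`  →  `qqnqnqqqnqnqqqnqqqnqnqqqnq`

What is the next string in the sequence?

nqqqnqqqnqnqqqnqqqnqnqqqnqnqqqnqqqnqnqqqnq

This is a Fibonacci-style word recurrence s(k) = s(k−2)·s(k−1): e.g. qq·nq = qqnq.
So term 8 is nqqqnqqqnqnqqqnq·qqnqnqqqnqnqqqnqqqnqnqqqnq.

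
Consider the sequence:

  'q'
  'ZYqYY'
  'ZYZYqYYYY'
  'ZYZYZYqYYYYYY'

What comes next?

s(k+1) = ZY·s(k)·YY, so each term gains ZY as a prefix and YY as a suffix.
One more step from ZYZYZYqYYYYYY gives the answer.

ZYZYZYZYqYYYYYYYY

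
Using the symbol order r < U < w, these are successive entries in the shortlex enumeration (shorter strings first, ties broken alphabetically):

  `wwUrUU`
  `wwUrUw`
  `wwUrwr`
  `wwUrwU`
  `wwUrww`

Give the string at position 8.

wwUUrw

Stepping forward 3 times from wwUrww: wwUrww → wwUUrr → wwUUrU, then the target.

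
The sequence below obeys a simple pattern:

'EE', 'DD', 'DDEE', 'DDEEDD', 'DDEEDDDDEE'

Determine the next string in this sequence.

From term 3 onward, concatenate the last term with the second-to-last: DD·EE = DDEE, DDEE·DD = DDEEDD, …
The next term joins DDEEDDDDEE and DDEEDD.

DDEEDDDDEEDDEEDD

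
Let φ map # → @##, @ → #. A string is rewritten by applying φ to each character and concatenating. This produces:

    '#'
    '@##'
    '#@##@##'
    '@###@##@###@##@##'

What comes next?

φ(@###@##@###@##@##) expands symbol-by-symbol to # @## @## @## # @## @## # @## @## @## # @## @## # @## @##; joining the 17 pieces gives the next term.

#@##@##@###@##@###@##@##@###@##@###@##@##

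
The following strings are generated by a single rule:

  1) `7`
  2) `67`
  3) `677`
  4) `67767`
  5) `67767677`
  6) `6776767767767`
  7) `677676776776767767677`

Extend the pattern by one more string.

6776767767767677676776776767767767

From term 3 onward, concatenate the last term with the second-to-last: 67·7 = 677, 677·67 = 67767, …
Continuing: 677676776776767767677 · 6776767767767 gives term 8.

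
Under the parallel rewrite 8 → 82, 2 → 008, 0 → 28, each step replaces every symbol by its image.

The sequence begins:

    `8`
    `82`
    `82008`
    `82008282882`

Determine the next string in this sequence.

Expanding 82008282882: 8→82, 2→008, 0→28, 0→28, 8→82, 2→008, 8→82, 2→008, 8→82, 8→82, 2→008. Concatenated: 82 008 28 28 82 008 82 008 82 82 008.

82008282882008820088282008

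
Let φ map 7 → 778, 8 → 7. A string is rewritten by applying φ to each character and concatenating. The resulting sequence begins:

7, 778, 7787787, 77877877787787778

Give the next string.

Replace each of the 17 characters of 77877877787787778 in place — 778 778 7 778 778 7 778 778 778 7 778 778 7 778 778 778 7 — and concatenate.

77877877787787778778778777877877787787787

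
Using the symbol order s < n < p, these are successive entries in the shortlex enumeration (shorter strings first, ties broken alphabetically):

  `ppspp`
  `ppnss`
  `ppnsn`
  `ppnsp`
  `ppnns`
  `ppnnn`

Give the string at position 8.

Continuing the enumeration 2 steps past ppnnn: ppnnn → ppnnp → (answer).

ppnps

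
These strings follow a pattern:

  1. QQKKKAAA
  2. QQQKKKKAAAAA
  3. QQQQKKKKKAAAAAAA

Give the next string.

QQQQQKKKKKKAAAAAAAAA

Reading off run lengths: Q runs 2, 3, 4; K runs 3, 4, 5; A runs 3, 5, 7 — each is linear in n, where the shown terms are n = 2, 3, 4.
Setting n = 5 gives 5, 6, 9 characters in each block.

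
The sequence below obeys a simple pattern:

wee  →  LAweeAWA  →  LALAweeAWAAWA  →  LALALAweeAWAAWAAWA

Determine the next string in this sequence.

Each term wraps the previous one in LA on the left and AWA on the right.
Applying this once more to LALALAweeAWAAWAAWA:

LALALALAweeAWAAWAAWAAWA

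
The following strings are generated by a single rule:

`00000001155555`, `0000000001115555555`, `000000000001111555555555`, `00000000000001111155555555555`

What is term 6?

000000000000000001111111555555555555555

Reading off run lengths: 0 runs 7, 9, 11, 13; 1 runs 2, 3, 4, 5; 5 runs 5, 7, 9, 11 — each is linear in n, where the shown terms are n = 3, 4, 5, 6.
For term 6, n = 8, so the run lengths are 17, 7, 15.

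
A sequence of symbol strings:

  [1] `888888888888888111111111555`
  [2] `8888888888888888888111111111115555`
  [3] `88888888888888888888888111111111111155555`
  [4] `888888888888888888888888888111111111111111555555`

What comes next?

8888888888888888888888888888888111111111111111115555555

Term n consists of 4n+3 8's, followed by 2n+3 1's, followed by n 5's, where the shown terms are n = 3, 4, 5, 6.
At n = 7 the blocks have lengths 31, 17, 7.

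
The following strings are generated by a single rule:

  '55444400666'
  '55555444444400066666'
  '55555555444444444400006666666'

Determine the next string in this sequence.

Term n consists of 3n-1 5's, followed by 3n+1 4's, followed by n+1 0's, followed by 2n+1 6's (n = 1, 2, …).
At n = 4 the blocks have lengths 11, 13, 5, 9.

55555555555444444444444400000666666666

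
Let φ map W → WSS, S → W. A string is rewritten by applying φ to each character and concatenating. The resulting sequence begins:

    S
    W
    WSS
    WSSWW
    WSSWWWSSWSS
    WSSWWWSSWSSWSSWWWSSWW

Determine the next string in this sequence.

Applying the rule to each of the 21 symbols of WSSWWWSSWSSWSSWWWSSWW gives the pieces WSS W W WSS WSS WSS W W WSS W W WSS W W WSS WSS WSS W W WSS WSS, which concatenate to the answer.

WSSWWWSSWSSWSSWWWSSWWWSSWWWSSWSSWSSWWWSSWSS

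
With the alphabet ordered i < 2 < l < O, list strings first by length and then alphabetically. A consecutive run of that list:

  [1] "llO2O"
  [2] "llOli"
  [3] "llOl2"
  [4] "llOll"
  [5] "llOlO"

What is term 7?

Advancing 2 positions from llOlO through llOlO → llOOi reaches term 7.

llOO2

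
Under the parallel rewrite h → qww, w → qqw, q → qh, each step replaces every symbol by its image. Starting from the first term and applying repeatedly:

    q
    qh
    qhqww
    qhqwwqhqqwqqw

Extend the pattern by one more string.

qhqwwqhqqwqqwqhqwwqhqhqqwqhqhqqw

Applying the rule to each of the 13 symbols of qhqwwqhqqwqqw gives the pieces qh qww qh qqw qqw qh qww qh qh qqw qh qh qqw, which concatenate to the answer.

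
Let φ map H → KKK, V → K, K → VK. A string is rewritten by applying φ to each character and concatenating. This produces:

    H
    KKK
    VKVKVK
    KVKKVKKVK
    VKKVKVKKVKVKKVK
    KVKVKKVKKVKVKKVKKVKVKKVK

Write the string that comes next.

φ(KVKVKKVKKVKVKKVKKVKVKKVK) expands symbol-by-symbol to VK K VK K VK VK K VK VK K VK K VK VK K VK VK K VK K VK VK K VK; joining the 24 pieces gives the next term.

VKKVKKVKVKKVKVKKVKKVKVKKVKVKKVKKVKVKKVK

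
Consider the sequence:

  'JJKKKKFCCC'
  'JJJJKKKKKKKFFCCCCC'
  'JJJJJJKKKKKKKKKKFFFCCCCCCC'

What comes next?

Term n consists of 2n J's, followed by 3n+1 K's, followed by n F's, followed by 2n+1 C's (n = 1, 2, …).
At n = 4 the blocks have lengths 8, 13, 4, 9.

JJJJJJJJKKKKKKKKKKKKKFFFFCCCCCCCCC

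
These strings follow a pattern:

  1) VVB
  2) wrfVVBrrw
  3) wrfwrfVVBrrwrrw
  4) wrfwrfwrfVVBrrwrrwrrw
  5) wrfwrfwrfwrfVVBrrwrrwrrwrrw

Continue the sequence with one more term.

wrfwrfwrfwrfwrfVVBrrwrrwrrwrrwrrw

s(k+1) = wrf·s(k)·rrw, so each term gains wrf as a prefix and rrw as a suffix.
So the next term is wrf·wrfwrfwrfwrfVVBrrwrrwrrwrrw·rrw.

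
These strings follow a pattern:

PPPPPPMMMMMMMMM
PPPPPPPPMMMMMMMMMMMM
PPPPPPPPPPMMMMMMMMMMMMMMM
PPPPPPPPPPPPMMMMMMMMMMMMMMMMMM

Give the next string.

PPPPPPPPPPPPPPMMMMMMMMMMMMMMMMMMMMM

Term n consists of 2n P's, followed by 3n M's, where the shown terms are n = 3, 4, 5, 6.
At n = 7 the blocks have lengths 14, 21.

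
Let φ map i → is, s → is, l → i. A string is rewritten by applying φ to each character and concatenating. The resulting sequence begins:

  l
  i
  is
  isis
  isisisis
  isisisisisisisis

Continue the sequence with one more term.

Rewriting the 16 symbols of isisisisisisisis one by one yields is is is is is is is is is is is is is is is is; concatenated:

isisisisisisisisisisisisisisisis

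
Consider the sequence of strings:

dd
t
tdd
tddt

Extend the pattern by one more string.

tddttdd

This is a Fibonacci-style word recurrence s(k) = s(k−1)·s(k−2): e.g. t·dd = tdd.
Continuing: tddt · tdd gives term 5.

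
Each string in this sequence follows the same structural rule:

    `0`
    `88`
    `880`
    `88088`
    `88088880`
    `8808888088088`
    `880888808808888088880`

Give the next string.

This is a Fibonacci-style word recurrence s(k) = s(k−1)·s(k−2): e.g. 88·0 = 880.
The next term joins 880888808808888088880 and 8808888088088.

8808888088088880888808808888088088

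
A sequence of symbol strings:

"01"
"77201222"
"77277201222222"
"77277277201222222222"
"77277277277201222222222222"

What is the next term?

77277277277277201222222222222222

s(k+1) = 772·s(k)·222, so each term gains 772 as a prefix and 222 as a suffix.
So the next term is 772·77277277277201222222222222·222.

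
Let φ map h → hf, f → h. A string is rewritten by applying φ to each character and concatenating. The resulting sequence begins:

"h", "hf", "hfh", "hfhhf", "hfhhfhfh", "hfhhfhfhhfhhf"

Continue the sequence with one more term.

Rewriting the 13 symbols of hfhhfhfhhfhhf one by one yields hf h hf hf h hf h hf hf h hf hf h; concatenated:

hfhhfhfhhfhhfhfhhfhfh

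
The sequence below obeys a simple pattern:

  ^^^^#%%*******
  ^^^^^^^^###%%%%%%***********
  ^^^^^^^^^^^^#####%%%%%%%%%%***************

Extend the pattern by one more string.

Term n consists of 4n ^'s, followed by 2n-1 #'s, followed by 4n-2 %'s, followed by 4n+3 *'s (n = 1, 2, …).
Setting n = 4 gives 16, 7, 14, 19 characters in each block.

^^^^^^^^^^^^^^^^#######%%%%%%%%%%%%%%*******************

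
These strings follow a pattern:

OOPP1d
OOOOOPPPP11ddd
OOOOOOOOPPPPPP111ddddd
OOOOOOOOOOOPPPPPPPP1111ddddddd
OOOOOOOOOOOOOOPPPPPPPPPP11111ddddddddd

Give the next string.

OOOOOOOOOOOOOOOOOPPPPPPPPPPPP111111ddddddddddd

Each string has the form O^{3n-1} P^{2n} 1^{n} d^{2n-1} (n = 1, 2, …).
For the next term, n = 6, so the run lengths are 17, 12, 6, 11.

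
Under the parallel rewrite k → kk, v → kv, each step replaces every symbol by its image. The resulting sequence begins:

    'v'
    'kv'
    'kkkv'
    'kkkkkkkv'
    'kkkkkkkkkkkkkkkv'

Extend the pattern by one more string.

Rewriting the 16 symbols of kkkkkkkkkkkkkkkv one by one yields kk kk kk kk kk kk kk kk kk kk kk kk kk kk kk kv; concatenated:

kkkkkkkkkkkkkkkkkkkkkkkkkkkkkkkv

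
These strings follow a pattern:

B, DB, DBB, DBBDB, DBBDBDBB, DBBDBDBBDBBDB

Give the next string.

DBBDBDBBDBBDBDBBDBDBB

Each term (from the third on) is the previous term followed by the one before it: term 3 = DB·B = DBB.
Continuing: DBBDBDBBDBBDB · DBBDBDBB gives term 7.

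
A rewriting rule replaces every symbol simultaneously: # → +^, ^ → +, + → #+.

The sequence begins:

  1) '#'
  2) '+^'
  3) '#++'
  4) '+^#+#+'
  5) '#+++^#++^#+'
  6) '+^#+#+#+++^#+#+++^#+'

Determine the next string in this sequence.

Replace each of the 20 characters of +^#+#+#+++^#+#+++^#+ in place — #+ + +^ #+ +^ #+ +^ #+ #+ #+ + +^ #+ +^ #+ #+ #+ + +^ #+ — and concatenate.

#+++^#++^#++^#+#+#+++^#++^#+#+#+++^#+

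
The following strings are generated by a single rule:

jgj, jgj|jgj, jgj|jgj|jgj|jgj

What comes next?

s(k+1) = s(k)·|·s(k) — each term doubles the last with '|' between the halves.
Doubling jgj|jgj|jgj|jgj with '|' between the halves:

jgj|jgj|jgj|jgj|jgj|jgj|jgj|jgj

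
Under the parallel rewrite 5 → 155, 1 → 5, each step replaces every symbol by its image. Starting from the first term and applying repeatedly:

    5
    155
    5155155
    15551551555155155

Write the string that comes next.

Replace each of the 17 characters of 15551551555155155 in place — 5 155 155 155 5 155 155 5 155 155 155 5 155 155 5 155 155 — and concatenate.

51551551555155155515515515551551555155155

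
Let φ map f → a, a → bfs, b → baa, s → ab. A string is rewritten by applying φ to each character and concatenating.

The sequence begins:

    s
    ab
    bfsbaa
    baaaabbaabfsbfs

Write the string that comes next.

Rewriting the 15 symbols of baaaabbaabfsbfs one by one yields baa bfs bfs bfs bfs baa baa bfs bfs baa a ab baa a ab; concatenated:

baabfsbfsbfsbfsbaabaabfsbfsbaaaabbaaaab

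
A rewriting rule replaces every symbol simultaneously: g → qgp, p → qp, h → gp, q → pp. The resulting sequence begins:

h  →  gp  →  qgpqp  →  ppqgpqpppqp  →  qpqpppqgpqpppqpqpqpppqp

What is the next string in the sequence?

φ(qpqpppqgpqpppqpqpqpppqp) expands symbol-by-symbol to pp qp pp qp qp qp pp qgp qp pp qp qp qp pp qp pp qp pp qp qp qp pp qp; joining the 23 pieces gives the next term.

ppqpppqpqpqpppqgpqpppqpqpqpppqpppqpppqpqpqpppqp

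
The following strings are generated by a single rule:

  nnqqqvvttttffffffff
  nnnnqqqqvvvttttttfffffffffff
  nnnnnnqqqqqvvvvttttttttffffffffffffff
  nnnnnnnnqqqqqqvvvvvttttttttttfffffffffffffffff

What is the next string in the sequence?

nnnnnnnnnnqqqqqqqvvvvvvttttttttttttffffffffffffffffffff

The n-th term is 2n-2 n's then n+1 q's then n v's then 2n t's then 3n+2 f's, where the shown terms are n = 2, 3, 4, 5.
Setting n = 6 gives 10, 7, 6, 12, 20 characters in each block.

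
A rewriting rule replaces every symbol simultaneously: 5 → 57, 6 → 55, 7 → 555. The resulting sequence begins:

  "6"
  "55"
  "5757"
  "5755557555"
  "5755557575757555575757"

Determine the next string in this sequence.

Replace each of the 22 characters of 5755557575757555575757 in place — 57 555 57 57 57 57 555 57 555 57 555 57 555 57 57 57 57 555 57 555 57 555 — and concatenate.

5755557575757555575555755557555575757575555755557555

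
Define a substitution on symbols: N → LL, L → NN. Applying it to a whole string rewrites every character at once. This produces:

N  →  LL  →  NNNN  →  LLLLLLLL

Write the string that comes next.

Apply φ to LLLLLLLL symbol by symbol: L→NN, L→NN, L→NN, L→NN, L→NN, L→NN, L→NN, L→NN; joined: NN NN NN NN NN NN NN NN.

NNNNNNNNNNNNNNNN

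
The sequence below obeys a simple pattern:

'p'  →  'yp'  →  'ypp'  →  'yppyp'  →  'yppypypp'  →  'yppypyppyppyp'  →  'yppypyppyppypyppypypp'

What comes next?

From term 3 onward, concatenate the last term with the second-to-last: yp·p = ypp, ypp·yp = yppyp, …
The next term joins yppypyppyppypyppypypp and yppypyppyppyp.

yppypyppyppypyppypyppyppypyppyppyp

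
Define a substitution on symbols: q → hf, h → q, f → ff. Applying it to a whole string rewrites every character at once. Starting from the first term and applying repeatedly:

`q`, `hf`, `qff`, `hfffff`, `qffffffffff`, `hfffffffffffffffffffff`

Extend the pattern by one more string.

Replace each of the 22 characters of hfffffffffffffffffffff in place — q ff ff ff ff ff ff ff ff ff ff ff ff ff ff ff ff ff ff ff ff ff — and concatenate.

qffffffffffffffffffffffffffffffffffffffffff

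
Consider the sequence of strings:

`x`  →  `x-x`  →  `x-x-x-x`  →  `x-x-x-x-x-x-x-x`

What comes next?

x-x-x-x-x-x-x-x-x-x-x-x-x-x-x-x

Every step duplicates the string with '-' between the halves.
One more doubling of x-x-x-x-x-x-x-x gives the answer.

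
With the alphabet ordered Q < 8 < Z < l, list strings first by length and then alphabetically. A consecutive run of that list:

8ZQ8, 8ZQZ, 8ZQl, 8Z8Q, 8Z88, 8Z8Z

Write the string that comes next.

The successor of 8Z8Z increments the rightmost position that isn't already l and resets every position after it to Q.

8Z8l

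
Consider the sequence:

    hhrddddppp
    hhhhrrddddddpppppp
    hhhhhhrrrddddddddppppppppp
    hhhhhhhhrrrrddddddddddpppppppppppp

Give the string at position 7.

Term n consists of 2n h's, followed by n r's, followed by 2n+2 d's, followed by 3n p's (n = 1, 2, …).
For term 7, n = 7, so the run lengths are 14, 7, 16, 21.

hhhhhhhhhhhhhhrrrrrrrddddddddddddddddppppppppppppppppppppp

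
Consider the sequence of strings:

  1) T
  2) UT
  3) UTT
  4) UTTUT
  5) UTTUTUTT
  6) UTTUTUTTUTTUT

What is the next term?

UTTUTUTTUTTUTUTTUTUTT

This is a Fibonacci-style word recurrence s(k) = s(k−1)·s(k−2): e.g. UT·T = UTT.
The next term joins UTTUTUTTUTTUT and UTTUTUTT.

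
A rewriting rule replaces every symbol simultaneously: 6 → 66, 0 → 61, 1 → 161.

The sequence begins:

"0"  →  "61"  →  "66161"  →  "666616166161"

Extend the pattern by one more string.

6666666616166161666616166161

Apply φ to 666616166161 symbol by symbol: 6→66, 6→66, 6→66, 6→66, 1→161, 6→66, 1→161, 6→66, 6→66, 1→161, 6→66, 1→161; joined: 66 66 66 66 161 66 161 66 66 161 66 161.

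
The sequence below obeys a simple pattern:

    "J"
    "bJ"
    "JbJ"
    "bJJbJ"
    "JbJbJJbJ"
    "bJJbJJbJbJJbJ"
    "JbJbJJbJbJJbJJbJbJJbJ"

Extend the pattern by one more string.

bJJbJJbJbJJbJJbJbJJbJbJJbJJbJbJJbJ

Each term (from the third on) is the two preceding terms concatenated in order: term 3 = J·bJ = JbJ.
Continuing: bJJbJJbJbJJbJ · JbJbJJbJbJJbJJbJbJJbJ gives term 8.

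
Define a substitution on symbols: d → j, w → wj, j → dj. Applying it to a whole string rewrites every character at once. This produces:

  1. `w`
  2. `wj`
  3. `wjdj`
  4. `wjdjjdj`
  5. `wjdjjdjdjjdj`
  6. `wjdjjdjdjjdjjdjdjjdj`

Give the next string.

wjdjjdjdjjdjjdjdjjdjdjjdjjdjdjjdj

Applying the rule to each of the 20 symbols of wjdjjdjdjjdjjdjdjjdj gives the pieces wj dj j dj dj j dj j dj dj j dj dj j dj j dj dj j dj, which concatenate to the answer.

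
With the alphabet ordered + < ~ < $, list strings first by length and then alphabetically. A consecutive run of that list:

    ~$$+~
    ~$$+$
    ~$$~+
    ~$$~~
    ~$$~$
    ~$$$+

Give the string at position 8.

~$$$$

Continuing the enumeration 2 steps past ~$$$+: ~$$$+ → ~$$$~ → (answer).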